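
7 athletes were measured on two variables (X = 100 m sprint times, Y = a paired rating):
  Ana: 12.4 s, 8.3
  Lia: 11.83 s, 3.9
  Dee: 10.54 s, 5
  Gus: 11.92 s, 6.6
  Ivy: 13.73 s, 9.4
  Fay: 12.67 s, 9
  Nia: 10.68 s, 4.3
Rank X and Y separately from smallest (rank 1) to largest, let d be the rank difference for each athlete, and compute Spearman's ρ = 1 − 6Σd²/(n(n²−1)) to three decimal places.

Ranks of variable 1: 5, 3, 1, 4, 7, 6, 2
Ranks of variable 2: 5, 1, 3, 4, 7, 6, 2
d = r₁ − r₂: 0, 2, -2, 0, 0, 0, 0
d²: 0, 4, 4, 0, 0, 0, 0; Σd² = 8
ρ = 1 − 6·8/(7·48) = 1 − 48/336 = 0.857

0.857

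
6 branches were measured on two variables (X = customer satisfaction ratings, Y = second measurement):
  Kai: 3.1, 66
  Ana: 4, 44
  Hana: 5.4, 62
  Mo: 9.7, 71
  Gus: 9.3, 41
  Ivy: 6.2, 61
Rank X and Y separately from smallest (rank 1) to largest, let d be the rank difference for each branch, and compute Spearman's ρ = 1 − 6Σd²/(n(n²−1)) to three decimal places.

0.029

Ranks of variable 1: 1, 2, 3, 6, 5, 4
Ranks of variable 2: 5, 2, 4, 6, 1, 3
d = r₁ − r₂: -4, 0, -1, 0, 4, 1
d²: 16, 0, 1, 0, 16, 1; Σd² = 34
ρ = 1 − 6·34/(6·35) = 1 − 204/210 = 0.029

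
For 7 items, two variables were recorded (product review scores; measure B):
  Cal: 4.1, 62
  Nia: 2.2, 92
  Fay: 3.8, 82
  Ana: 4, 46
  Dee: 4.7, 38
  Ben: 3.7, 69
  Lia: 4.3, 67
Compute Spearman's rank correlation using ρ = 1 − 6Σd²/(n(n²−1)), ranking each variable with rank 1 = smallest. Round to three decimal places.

Ranks of variable 1: 5, 1, 3, 4, 7, 2, 6
Ranks of variable 2: 3, 7, 6, 2, 1, 5, 4
d = r₁ − r₂: 2, -6, -3, 2, 6, -3, 2
d²: 4, 36, 9, 4, 36, 9, 4; Σd² = 102
ρ = 1 − 6·102/(7·48) = 1 − 612/336 = -0.821

-0.821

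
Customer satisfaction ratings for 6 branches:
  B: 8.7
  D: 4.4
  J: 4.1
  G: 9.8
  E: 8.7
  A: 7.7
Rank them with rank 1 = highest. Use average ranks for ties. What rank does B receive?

Sorted (descending): 9.8, 8.7, 8.7, 7.7, 4.4, 4.1
The 2 values of 8.7 occupy positions 2–3 → average rank (2+3)/2 = 2.5.
B has value 8.7 → rank 2.5.

2.5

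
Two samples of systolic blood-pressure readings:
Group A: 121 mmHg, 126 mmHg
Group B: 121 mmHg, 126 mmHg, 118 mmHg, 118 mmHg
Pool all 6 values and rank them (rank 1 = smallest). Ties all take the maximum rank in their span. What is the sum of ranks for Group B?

Sorted (ascending): 118, 118, 121, 121, 126, 126
The 2 values of 118 occupy positions 1–2 → each gets rank 2.
The 2 values of 121 occupy positions 3–4 → each gets rank 4.
The 2 values of 126 occupy positions 5–6 → each gets rank 6.
Group B values → pooled ranks: 121→4, 126→6, 118→2, 118→2
Rank sum = 4 + 6 + 2 + 2 = 14

14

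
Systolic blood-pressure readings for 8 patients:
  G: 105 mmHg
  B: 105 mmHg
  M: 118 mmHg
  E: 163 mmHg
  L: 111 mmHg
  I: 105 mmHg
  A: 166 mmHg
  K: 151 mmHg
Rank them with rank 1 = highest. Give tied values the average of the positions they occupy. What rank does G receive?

7

Sorted (descending): 166, 163, 151, 118, 111, 105, 105, 105
The 3 values of 105 occupy positions 6–8 → average rank 7.
G has value 105 mmHg → rank 7.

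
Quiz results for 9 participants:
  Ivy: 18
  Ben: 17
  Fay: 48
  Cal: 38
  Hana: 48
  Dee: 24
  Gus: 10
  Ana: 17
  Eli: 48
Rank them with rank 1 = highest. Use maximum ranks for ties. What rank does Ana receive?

8

Sorted (descending): 48, 48, 48, 38, 24, 18, 17, 17, 10
The 3 values of 48 occupy positions 1–3 → each gets rank 3.
The 2 values of 17 occupy positions 7–8 → each gets rank 8.
Ana has value 17 → rank 8.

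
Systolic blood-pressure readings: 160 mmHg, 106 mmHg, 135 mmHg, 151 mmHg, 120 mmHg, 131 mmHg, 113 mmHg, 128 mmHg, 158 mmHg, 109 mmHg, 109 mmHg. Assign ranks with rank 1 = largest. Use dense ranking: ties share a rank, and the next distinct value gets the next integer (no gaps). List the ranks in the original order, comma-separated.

1, 10, 4, 3, 7, 5, 8, 6, 2, 9, 9

Sorted (descending): 160, 158, 151, 135, 131, 128, 120, 113, 109, 109, 106
The 2 values of 109 share dense rank 9.
Remaining distinct values take the next consecutive integers.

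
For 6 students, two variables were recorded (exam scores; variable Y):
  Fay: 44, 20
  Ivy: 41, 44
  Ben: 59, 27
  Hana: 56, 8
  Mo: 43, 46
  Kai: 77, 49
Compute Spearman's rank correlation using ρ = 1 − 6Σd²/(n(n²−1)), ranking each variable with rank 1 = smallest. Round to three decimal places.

Ranks of variable 1: 3, 1, 5, 4, 2, 6
Ranks of variable 2: 2, 4, 3, 1, 5, 6
d = r₁ − r₂: 1, -3, 2, 3, -3, 0
d²: 1, 9, 4, 9, 9, 0; Σd² = 32
ρ = 1 − 6·32/(6·35) = 1 − 192/210 = 0.086

0.086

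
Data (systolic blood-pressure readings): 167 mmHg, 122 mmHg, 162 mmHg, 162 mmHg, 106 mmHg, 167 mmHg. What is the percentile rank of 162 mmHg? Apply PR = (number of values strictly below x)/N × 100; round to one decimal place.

33.3

N = 6.
Strictly below 162: 2. Equal to 162: 2.
PR = 2/6 × 100 = 33.3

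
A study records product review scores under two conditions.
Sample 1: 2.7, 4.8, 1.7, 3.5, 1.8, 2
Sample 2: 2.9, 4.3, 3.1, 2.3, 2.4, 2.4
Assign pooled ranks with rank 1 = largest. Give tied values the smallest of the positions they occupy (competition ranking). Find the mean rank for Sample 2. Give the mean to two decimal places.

Sorted (descending): 4.8, 4.3, 3.5, 3.1, 2.9, 2.7, 2.4, 2.4, 2.3, 2, 1.8, 1.7
The 2 values of 2.4 occupy positions 7–8 → each gets rank 7.
Sample 2 values → pooled ranks: 2.9→5, 4.3→2, 3.1→4, 2.3→9, 2.4→7, 2.4→7
Mean rank = (5 + 2 + 4 + 9 + 7 + 7) / 6 = 5.67

5.67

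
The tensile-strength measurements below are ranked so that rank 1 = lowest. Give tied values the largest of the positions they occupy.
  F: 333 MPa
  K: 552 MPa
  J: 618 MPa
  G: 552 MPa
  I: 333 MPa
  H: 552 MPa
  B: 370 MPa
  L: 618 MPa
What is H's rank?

Sorted (ascending): 333, 333, 370, 552, 552, 552, 618, 618
The 2 values of 333 occupy positions 1–2 → each gets rank 2.
The 3 values of 552 occupy positions 4–6 → each gets rank 6.
The 2 values of 618 occupy positions 7–8 → each gets rank 8.
H has value 552 MPa → rank 6.

6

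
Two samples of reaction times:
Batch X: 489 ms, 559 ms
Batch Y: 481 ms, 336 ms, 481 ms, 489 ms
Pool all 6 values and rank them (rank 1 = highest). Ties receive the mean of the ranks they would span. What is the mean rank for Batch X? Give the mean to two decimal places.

1.75

Sorted (descending): 559, 489, 489, 481, 481, 336
The 2 values of 489 occupy positions 2–3 → average rank (2+3)/2 = 2.5.
The 2 values of 481 occupy positions 4–5 → average rank (4+5)/2 = 4.5.
Batch X values → pooled ranks: 489→2.5, 559→1
Mean rank = (2.5 + 1) / 2 = 1.75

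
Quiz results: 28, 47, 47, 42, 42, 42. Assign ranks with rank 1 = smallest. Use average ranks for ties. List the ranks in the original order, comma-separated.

1, 5.5, 5.5, 3, 3, 3

Sorted (ascending): 28, 42, 42, 42, 47, 47
The 3 values of 42 occupy positions 2–4 → average rank 3.
The 2 values of 47 occupy positions 5–6 → average rank (5+6)/2 = 5.5.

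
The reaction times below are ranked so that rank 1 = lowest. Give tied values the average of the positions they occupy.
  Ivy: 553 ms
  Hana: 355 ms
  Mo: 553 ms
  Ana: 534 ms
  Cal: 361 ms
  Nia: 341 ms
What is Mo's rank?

5.5

Sorted (ascending): 341, 355, 361, 534, 553, 553
The 2 values of 553 occupy positions 5–6 → average rank (5+6)/2 = 5.5.
Mo has value 553 ms → rank 5.5.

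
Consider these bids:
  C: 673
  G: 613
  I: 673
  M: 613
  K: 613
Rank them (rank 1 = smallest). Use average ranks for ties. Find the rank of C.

Sorted (ascending): 613, 613, 613, 673, 673
The 3 values of 613 occupy positions 1–3 → average rank 2.
The 2 values of 673 occupy positions 4–5 → average rank (4+5)/2 = 4.5.
C has value 673 → rank 4.5.

4.5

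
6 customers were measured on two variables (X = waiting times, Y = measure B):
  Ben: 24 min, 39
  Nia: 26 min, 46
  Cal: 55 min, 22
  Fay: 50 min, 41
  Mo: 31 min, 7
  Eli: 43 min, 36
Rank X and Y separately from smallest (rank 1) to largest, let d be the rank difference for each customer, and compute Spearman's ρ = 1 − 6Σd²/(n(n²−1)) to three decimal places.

-0.314

Ranks of variable 1: 1, 2, 6, 5, 3, 4
Ranks of variable 2: 4, 6, 2, 5, 1, 3
d = r₁ − r₂: -3, -4, 4, 0, 2, 1
d²: 9, 16, 16, 0, 4, 1; Σd² = 46
ρ = 1 − 6·46/(6·35) = 1 − 276/210 = -0.314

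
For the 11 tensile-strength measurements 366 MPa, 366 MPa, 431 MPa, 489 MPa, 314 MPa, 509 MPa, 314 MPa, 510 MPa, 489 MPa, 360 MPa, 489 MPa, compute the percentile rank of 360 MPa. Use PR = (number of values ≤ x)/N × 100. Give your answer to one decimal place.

27.3

N = 11.
Strictly below 360: 2. Equal to 360: 1.
PR = 3/11 × 100 = 27.3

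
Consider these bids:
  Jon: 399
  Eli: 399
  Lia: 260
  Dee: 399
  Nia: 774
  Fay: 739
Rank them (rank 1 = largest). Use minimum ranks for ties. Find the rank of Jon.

3

Sorted (descending): 774, 739, 399, 399, 399, 260
The 3 values of 399 occupy positions 3–5 → each gets rank 3.
Jon has value 399 → rank 3.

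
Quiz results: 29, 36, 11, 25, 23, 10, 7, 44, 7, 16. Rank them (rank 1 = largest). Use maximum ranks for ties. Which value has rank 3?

29

Sorted (descending): 44, 36, 29, 25, 23, 16, 11, 10, 7, 7
The 2 values of 7 occupy positions 9–10 → each gets rank 10.
Rank 3 → value 29.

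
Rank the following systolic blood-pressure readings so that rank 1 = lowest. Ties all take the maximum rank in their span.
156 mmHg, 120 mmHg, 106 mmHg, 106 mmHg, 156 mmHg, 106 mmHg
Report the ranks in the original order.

6, 4, 3, 3, 6, 3

Sorted (ascending): 106, 106, 106, 120, 156, 156
The 3 values of 106 occupy positions 1–3 → each gets rank 3.
The 2 values of 156 occupy positions 5–6 → each gets rank 6.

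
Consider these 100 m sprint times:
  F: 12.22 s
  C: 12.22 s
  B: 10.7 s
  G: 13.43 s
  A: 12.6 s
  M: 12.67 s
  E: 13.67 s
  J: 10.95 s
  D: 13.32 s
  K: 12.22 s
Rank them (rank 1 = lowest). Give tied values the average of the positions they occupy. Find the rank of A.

6

Sorted (ascending): 10.7, 10.95, 12.22, 12.22, 12.22, 12.6, 12.67, 13.32, 13.43, 13.67
The 3 values of 12.22 occupy positions 3–5 → average rank 4.
A has value 12.6 s → rank 6.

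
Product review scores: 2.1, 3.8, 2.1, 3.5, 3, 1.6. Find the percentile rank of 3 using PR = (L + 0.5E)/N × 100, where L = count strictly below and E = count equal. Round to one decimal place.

N = 6.
Strictly below 3: 3. Equal to 3: 1.
PR = (3 + 0.5·1)/6 × 100 = 58.3

58.3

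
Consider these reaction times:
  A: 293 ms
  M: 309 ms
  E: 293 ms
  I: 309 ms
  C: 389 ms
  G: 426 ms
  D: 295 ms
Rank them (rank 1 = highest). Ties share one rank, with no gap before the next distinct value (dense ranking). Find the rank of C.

2

Sorted (descending): 426, 389, 309, 309, 295, 293, 293
The 2 values of 309 share dense rank 3.
The 2 values of 293 share dense rank 5.
Remaining distinct values take the next consecutive integers.
C has value 389 ms → rank 2.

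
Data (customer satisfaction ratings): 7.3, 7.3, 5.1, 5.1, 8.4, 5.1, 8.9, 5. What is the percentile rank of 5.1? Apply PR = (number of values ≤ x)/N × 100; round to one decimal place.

50.0

N = 8.
Strictly below 5.1: 1. Equal to 5.1: 3.
PR = 4/8 × 100 = 50.0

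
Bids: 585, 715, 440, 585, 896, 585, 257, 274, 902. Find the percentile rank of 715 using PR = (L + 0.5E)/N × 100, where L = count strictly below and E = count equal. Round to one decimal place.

72.2

N = 9.
Strictly below 715: 6. Equal to 715: 1.
PR = (6 + 0.5·1)/9 × 100 = 72.2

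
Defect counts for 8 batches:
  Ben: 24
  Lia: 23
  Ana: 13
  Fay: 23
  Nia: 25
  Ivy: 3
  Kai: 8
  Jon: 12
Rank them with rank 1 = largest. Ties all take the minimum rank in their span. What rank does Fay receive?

Sorted (descending): 25, 24, 23, 23, 13, 12, 8, 3
The 2 values of 23 occupy positions 3–4 → each gets rank 3.
Fay has value 23 → rank 3.

3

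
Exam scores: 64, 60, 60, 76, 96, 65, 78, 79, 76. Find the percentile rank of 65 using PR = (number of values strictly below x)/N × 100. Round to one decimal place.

N = 9.
Strictly below 65: 3. Equal to 65: 1.
PR = 3/9 × 100 = 33.3

33.3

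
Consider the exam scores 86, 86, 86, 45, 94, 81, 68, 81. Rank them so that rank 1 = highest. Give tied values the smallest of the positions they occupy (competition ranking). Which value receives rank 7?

68

Sorted (descending): 94, 86, 86, 86, 81, 81, 68, 45
The 3 values of 86 occupy positions 2–4 → each gets rank 2.
The 2 values of 81 occupy positions 5–6 → each gets rank 5.
Rank 7 → value 68.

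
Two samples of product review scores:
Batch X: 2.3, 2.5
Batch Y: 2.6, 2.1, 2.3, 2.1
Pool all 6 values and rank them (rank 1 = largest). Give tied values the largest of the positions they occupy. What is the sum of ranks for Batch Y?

Sorted (descending): 2.6, 2.5, 2.3, 2.3, 2.1, 2.1
The 2 values of 2.3 occupy positions 3–4 → each gets rank 4.
The 2 values of 2.1 occupy positions 5–6 → each gets rank 6.
Batch Y values → pooled ranks: 2.6→1, 2.1→6, 2.3→4, 2.1→6
Rank sum = 1 + 6 + 4 + 6 = 17

17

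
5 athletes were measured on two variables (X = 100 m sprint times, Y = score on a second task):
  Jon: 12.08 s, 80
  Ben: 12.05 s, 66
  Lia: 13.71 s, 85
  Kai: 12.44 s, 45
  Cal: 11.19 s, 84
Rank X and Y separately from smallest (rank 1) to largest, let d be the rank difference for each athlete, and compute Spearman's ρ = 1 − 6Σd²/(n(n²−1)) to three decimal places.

0.100

Ranks of variable 1: 3, 2, 5, 4, 1
Ranks of variable 2: 3, 2, 5, 1, 4
d = r₁ − r₂: 0, 0, 0, 3, -3
d²: 0, 0, 0, 9, 9; Σd² = 18
ρ = 1 − 6·18/(5·24) = 1 − 108/120 = 0.100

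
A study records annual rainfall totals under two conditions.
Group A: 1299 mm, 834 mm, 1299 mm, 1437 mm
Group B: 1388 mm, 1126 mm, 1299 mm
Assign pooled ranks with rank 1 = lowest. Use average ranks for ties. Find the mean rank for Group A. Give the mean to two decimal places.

4.00

Sorted (ascending): 834, 1126, 1299, 1299, 1299, 1388, 1437
The 3 values of 1299 occupy positions 3–5 → average rank 4.
Group A values → pooled ranks: 1299→4, 834→1, 1299→4, 1437→7
Mean rank = (4 + 1 + 4 + 7) / 4 = 4.00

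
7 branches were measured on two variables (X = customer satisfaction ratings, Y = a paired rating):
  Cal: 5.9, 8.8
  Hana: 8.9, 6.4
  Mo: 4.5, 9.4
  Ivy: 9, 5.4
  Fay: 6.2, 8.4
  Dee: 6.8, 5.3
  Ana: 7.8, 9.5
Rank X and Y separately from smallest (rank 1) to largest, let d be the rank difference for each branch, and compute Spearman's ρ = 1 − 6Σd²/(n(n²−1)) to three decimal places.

Ranks of variable 1: 2, 6, 1, 7, 3, 4, 5
Ranks of variable 2: 5, 3, 6, 2, 4, 1, 7
d = r₁ − r₂: -3, 3, -5, 5, -1, 3, -2
d²: 9, 9, 25, 25, 1, 9, 4; Σd² = 82
ρ = 1 − 6·82/(7·48) = 1 − 492/336 = -0.464

-0.464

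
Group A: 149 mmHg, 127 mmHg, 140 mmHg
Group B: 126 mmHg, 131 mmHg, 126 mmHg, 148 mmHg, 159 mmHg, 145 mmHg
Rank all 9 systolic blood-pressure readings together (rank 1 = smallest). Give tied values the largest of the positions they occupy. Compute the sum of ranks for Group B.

30

Sorted (ascending): 126, 126, 127, 131, 140, 145, 148, 149, 159
The 2 values of 126 occupy positions 1–2 → each gets rank 2.
Group B values → pooled ranks: 126→2, 131→4, 126→2, 148→7, 159→9, 145→6
Rank sum = 2 + 4 + 2 + 7 + 9 + 6 = 30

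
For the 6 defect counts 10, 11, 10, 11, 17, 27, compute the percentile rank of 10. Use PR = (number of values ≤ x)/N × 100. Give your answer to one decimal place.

33.3

N = 6.
Strictly below 10: 0. Equal to 10: 2.
PR = 2/6 × 100 = 33.3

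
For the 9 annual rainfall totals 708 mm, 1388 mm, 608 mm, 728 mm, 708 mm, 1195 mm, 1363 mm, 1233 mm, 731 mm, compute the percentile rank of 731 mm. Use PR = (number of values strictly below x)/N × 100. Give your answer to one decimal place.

44.4

N = 9.
Strictly below 731: 4. Equal to 731: 1.
PR = 4/9 × 100 = 44.4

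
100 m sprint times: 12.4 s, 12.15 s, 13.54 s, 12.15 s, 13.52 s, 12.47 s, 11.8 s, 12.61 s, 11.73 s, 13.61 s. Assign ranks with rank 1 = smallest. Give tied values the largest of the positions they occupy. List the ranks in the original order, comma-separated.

5, 4, 9, 4, 8, 6, 2, 7, 1, 10

Sorted (ascending): 11.73, 11.8, 12.15, 12.15, 12.4, 12.47, 12.61, 13.52, 13.54, 13.61
The 2 values of 12.15 occupy positions 3–4 → each gets rank 4.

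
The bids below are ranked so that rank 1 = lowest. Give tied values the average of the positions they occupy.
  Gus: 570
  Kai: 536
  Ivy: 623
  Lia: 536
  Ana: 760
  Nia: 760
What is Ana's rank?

Sorted (ascending): 536, 536, 570, 623, 760, 760
The 2 values of 536 occupy positions 1–2 → average rank (1+2)/2 = 1.5.
The 2 values of 760 occupy positions 5–6 → average rank (5+6)/2 = 5.5.
Ana has value 760 → rank 5.5.

5.5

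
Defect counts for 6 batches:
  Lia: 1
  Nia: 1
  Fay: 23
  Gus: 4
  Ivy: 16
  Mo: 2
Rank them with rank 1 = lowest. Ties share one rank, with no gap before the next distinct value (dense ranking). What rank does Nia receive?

1

Sorted (ascending): 1, 1, 2, 4, 16, 23
The 2 values of 1 share dense rank 1.
Remaining distinct values take the next consecutive integers.
Nia has value 1 → rank 1.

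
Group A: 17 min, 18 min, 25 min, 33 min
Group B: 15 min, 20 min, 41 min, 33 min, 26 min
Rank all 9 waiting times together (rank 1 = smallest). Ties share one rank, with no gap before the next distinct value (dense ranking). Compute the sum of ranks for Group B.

26

Sorted (ascending): 15, 17, 18, 20, 25, 26, 33, 33, 41
The 2 values of 33 share dense rank 7.
Remaining distinct values take the next consecutive integers.
Group B values → pooled ranks: 15→1, 20→4, 41→8, 33→7, 26→6
Rank sum = 1 + 4 + 8 + 7 + 6 = 26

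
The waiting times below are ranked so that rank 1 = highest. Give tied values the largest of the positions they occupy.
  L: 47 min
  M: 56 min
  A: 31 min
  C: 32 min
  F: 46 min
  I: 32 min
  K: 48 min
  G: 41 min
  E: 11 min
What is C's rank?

7

Sorted (descending): 56, 48, 47, 46, 41, 32, 32, 31, 11
The 2 values of 32 occupy positions 6–7 → each gets rank 7.
C has value 32 min → rank 7.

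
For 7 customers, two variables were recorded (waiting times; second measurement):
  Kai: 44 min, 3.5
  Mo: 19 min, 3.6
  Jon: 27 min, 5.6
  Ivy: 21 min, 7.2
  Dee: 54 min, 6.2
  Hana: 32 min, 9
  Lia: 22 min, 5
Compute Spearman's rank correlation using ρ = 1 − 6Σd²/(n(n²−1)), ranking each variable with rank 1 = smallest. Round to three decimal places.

0.107

Ranks of variable 1: 6, 1, 4, 2, 7, 5, 3
Ranks of variable 2: 1, 2, 4, 6, 5, 7, 3
d = r₁ − r₂: 5, -1, 0, -4, 2, -2, 0
d²: 25, 1, 0, 16, 4, 4, 0; Σd² = 50
ρ = 1 − 6·50/(7·48) = 1 − 300/336 = 0.107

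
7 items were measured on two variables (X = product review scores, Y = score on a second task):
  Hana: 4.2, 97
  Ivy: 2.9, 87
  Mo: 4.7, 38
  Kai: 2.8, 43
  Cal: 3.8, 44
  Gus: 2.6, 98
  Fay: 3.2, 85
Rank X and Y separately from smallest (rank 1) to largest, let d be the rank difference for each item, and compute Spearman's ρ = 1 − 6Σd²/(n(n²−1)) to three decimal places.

-0.429

Ranks of variable 1: 6, 3, 7, 2, 5, 1, 4
Ranks of variable 2: 6, 5, 1, 2, 3, 7, 4
d = r₁ − r₂: 0, -2, 6, 0, 2, -6, 0
d²: 0, 4, 36, 0, 4, 36, 0; Σd² = 80
ρ = 1 − 6·80/(7·48) = 1 − 480/336 = -0.429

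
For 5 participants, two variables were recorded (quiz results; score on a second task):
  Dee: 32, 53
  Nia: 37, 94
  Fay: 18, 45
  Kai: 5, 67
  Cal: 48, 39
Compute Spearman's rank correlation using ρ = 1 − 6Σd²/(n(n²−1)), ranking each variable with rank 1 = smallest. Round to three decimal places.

Ranks of variable 1: 3, 4, 2, 1, 5
Ranks of variable 2: 3, 5, 2, 4, 1
d = r₁ − r₂: 0, -1, 0, -3, 4
d²: 0, 1, 0, 9, 16; Σd² = 26
ρ = 1 − 6·26/(5·24) = 1 − 156/120 = -0.300

-0.300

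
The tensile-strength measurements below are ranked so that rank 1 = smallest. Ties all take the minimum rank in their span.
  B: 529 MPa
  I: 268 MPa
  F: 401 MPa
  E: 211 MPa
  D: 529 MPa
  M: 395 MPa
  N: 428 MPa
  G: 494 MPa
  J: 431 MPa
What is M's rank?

Sorted (ascending): 211, 268, 395, 401, 428, 431, 494, 529, 529
The 2 values of 529 occupy positions 8–9 → each gets rank 8.
M has value 395 MPa → rank 3.

3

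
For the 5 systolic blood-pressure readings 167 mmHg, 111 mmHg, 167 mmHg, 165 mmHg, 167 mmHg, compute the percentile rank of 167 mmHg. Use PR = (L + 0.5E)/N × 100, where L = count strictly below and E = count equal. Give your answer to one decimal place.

70.0

N = 5.
Strictly below 167: 2. Equal to 167: 3.
PR = (2 + 0.5·3)/5 × 100 = 70.0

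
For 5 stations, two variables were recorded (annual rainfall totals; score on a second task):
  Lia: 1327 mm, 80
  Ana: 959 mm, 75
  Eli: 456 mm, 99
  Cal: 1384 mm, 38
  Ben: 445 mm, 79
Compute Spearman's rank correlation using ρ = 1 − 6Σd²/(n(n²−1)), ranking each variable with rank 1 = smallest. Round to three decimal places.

-0.500

Ranks of variable 1: 4, 3, 2, 5, 1
Ranks of variable 2: 4, 2, 5, 1, 3
d = r₁ − r₂: 0, 1, -3, 4, -2
d²: 0, 1, 9, 16, 4; Σd² = 30
ρ = 1 − 6·30/(5·24) = 1 − 180/120 = -0.500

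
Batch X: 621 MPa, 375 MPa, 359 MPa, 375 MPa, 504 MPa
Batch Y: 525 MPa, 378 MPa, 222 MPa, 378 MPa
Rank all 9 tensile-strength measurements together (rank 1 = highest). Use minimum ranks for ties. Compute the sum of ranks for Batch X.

24

Sorted (descending): 621, 525, 504, 378, 378, 375, 375, 359, 222
The 2 values of 378 occupy positions 4–5 → each gets rank 4.
The 2 values of 375 occupy positions 6–7 → each gets rank 6.
Batch X values → pooled ranks: 621→1, 375→6, 359→8, 375→6, 504→3
Rank sum = 1 + 6 + 8 + 6 + 3 = 24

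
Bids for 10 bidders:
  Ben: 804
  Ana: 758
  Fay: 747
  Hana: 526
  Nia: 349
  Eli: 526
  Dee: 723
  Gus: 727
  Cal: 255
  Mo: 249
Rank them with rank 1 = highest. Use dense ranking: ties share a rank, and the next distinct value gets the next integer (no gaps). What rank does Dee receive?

5

Sorted (descending): 804, 758, 747, 727, 723, 526, 526, 349, 255, 249
The 2 values of 526 share dense rank 6.
Remaining distinct values take the next consecutive integers.
Dee has value 723 → rank 5.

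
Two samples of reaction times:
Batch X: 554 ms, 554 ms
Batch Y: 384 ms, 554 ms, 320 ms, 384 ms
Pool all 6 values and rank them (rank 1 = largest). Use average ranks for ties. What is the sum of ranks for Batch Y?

17

Sorted (descending): 554, 554, 554, 384, 384, 320
The 3 values of 554 occupy positions 1–3 → average rank 2.
The 2 values of 384 occupy positions 4–5 → average rank (4+5)/2 = 4.5.
Batch Y values → pooled ranks: 384→4.5, 554→2, 320→6, 384→4.5
Rank sum = 4.5 + 2 + 6 + 4.5 = 17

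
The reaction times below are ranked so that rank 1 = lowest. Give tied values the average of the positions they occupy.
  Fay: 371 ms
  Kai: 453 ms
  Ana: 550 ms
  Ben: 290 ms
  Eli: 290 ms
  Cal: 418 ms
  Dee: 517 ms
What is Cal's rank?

4

Sorted (ascending): 290, 290, 371, 418, 453, 517, 550
The 2 values of 290 occupy positions 1–2 → average rank (1+2)/2 = 1.5.
Cal has value 418 ms → rank 4.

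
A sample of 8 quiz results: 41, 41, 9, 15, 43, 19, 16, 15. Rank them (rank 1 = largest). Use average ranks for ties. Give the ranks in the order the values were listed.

2.5, 2.5, 8, 6.5, 1, 4, 5, 6.5

Sorted (descending): 43, 41, 41, 19, 16, 15, 15, 9
The 2 values of 41 occupy positions 2–3 → average rank (2+3)/2 = 2.5.
The 2 values of 15 occupy positions 6–7 → average rank (6+7)/2 = 6.5.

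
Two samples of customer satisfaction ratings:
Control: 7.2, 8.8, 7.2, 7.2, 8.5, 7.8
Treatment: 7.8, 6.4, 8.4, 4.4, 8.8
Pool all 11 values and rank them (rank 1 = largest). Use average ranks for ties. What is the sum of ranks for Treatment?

Sorted (descending): 8.8, 8.8, 8.5, 8.4, 7.8, 7.8, 7.2, 7.2, 7.2, 6.4, 4.4
The 2 values of 8.8 occupy positions 1–2 → average rank (1+2)/2 = 1.5.
The 2 values of 7.8 occupy positions 5–6 → average rank (5+6)/2 = 5.5.
The 3 values of 7.2 occupy positions 7–9 → average rank 8.
Treatment values → pooled ranks: 7.8→5.5, 6.4→10, 8.4→4, 4.4→11, 8.8→1.5
Rank sum = 5.5 + 10 + 4 + 11 + 1.5 = 32

32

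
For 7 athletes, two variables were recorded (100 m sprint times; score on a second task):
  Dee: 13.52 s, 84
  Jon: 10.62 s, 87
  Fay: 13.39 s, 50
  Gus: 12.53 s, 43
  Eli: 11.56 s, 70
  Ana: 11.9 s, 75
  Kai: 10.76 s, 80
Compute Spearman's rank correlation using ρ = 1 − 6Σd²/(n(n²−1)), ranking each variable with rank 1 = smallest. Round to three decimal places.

Ranks of variable 1: 7, 1, 6, 5, 3, 4, 2
Ranks of variable 2: 6, 7, 2, 1, 3, 4, 5
d = r₁ − r₂: 1, -6, 4, 4, 0, 0, -3
d²: 1, 36, 16, 16, 0, 0, 9; Σd² = 78
ρ = 1 − 6·78/(7·48) = 1 − 468/336 = -0.393

-0.393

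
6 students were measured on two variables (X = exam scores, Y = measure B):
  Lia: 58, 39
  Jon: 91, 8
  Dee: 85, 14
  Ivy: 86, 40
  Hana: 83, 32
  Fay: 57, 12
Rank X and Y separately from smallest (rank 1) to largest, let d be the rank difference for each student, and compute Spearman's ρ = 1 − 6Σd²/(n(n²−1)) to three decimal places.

-0.086

Ranks of variable 1: 2, 6, 4, 5, 3, 1
Ranks of variable 2: 5, 1, 3, 6, 4, 2
d = r₁ − r₂: -3, 5, 1, -1, -1, -1
d²: 9, 25, 1, 1, 1, 1; Σd² = 38
ρ = 1 − 6·38/(6·35) = 1 − 228/210 = -0.086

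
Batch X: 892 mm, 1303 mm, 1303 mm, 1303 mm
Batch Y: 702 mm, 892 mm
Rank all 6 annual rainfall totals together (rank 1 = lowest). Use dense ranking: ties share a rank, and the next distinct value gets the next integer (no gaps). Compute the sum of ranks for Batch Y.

3

Sorted (ascending): 702, 892, 892, 1303, 1303, 1303
The 2 values of 892 share dense rank 2.
The 3 values of 1303 share dense rank 3.
Remaining distinct values take the next consecutive integers.
Batch Y values → pooled ranks: 702→1, 892→2
Rank sum = 1 + 2 = 3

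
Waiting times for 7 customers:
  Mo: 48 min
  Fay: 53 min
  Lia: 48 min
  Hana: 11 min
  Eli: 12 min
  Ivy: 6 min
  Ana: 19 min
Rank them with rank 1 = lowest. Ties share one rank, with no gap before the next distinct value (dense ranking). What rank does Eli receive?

3

Sorted (ascending): 6, 11, 12, 19, 48, 48, 53
The 2 values of 48 share dense rank 5.
Remaining distinct values take the next consecutive integers.
Eli has value 12 min → rank 3.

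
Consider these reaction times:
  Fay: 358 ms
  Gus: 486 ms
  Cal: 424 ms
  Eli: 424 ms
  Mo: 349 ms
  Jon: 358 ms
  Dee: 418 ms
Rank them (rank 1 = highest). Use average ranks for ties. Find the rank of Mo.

7

Sorted (descending): 486, 424, 424, 418, 358, 358, 349
The 2 values of 424 occupy positions 2–3 → average rank (2+3)/2 = 2.5.
The 2 values of 358 occupy positions 5–6 → average rank (5+6)/2 = 5.5.
Mo has value 349 ms → rank 7.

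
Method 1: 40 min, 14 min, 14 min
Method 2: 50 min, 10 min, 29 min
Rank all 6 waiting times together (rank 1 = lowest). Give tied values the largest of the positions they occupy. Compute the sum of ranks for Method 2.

Sorted (ascending): 10, 14, 14, 29, 40, 50
The 2 values of 14 occupy positions 2–3 → each gets rank 3.
Method 2 values → pooled ranks: 50→6, 10→1, 29→4
Rank sum = 6 + 1 + 4 = 11

11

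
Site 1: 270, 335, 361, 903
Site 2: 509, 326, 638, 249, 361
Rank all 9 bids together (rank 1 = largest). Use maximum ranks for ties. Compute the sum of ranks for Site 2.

Sorted (descending): 903, 638, 509, 361, 361, 335, 326, 270, 249
The 2 values of 361 occupy positions 4–5 → each gets rank 5.
Site 2 values → pooled ranks: 509→3, 326→7, 638→2, 249→9, 361→5
Rank sum = 3 + 7 + 2 + 9 + 5 = 26

26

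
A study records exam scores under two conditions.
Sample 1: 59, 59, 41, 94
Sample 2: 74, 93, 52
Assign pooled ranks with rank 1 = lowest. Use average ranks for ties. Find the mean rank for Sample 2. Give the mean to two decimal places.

Sorted (ascending): 41, 52, 59, 59, 74, 93, 94
The 2 values of 59 occupy positions 3–4 → average rank (3+4)/2 = 3.5.
Sample 2 values → pooled ranks: 74→5, 93→6, 52→2
Mean rank = (5 + 6 + 2) / 3 = 4.33

4.33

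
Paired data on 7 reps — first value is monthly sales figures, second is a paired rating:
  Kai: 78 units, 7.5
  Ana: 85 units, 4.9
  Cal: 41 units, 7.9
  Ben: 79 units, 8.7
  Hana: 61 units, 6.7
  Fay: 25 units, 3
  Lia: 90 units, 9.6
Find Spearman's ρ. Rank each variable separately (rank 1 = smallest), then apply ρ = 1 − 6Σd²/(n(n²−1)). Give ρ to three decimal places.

0.536

Ranks of variable 1: 4, 6, 2, 5, 3, 1, 7
Ranks of variable 2: 4, 2, 5, 6, 3, 1, 7
d = r₁ − r₂: 0, 4, -3, -1, 0, 0, 0
d²: 0, 16, 9, 1, 0, 0, 0; Σd² = 26
ρ = 1 − 6·26/(7·48) = 1 − 156/336 = 0.536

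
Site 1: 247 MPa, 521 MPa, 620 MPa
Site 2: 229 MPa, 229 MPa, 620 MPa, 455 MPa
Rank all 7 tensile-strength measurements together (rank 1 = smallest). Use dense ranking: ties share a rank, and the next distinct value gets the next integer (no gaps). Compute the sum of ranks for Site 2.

10

Sorted (ascending): 229, 229, 247, 455, 521, 620, 620
The 2 values of 229 share dense rank 1.
The 2 values of 620 share dense rank 5.
Remaining distinct values take the next consecutive integers.
Site 2 values → pooled ranks: 229→1, 229→1, 620→5, 455→3
Rank sum = 1 + 1 + 5 + 3 = 10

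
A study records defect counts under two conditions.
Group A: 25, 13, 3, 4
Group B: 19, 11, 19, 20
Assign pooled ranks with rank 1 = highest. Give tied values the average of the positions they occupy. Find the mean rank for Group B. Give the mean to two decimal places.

3.75

Sorted (descending): 25, 20, 19, 19, 13, 11, 4, 3
The 2 values of 19 occupy positions 3–4 → average rank (3+4)/2 = 3.5.
Group B values → pooled ranks: 19→3.5, 11→6, 19→3.5, 20→2
Mean rank = (3.5 + 6 + 3.5 + 2) / 4 = 3.75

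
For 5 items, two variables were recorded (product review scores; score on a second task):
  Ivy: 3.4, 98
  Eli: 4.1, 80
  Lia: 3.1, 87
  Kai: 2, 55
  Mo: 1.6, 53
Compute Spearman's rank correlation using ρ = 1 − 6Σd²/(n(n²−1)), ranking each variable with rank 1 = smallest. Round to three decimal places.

0.700

Ranks of variable 1: 4, 5, 3, 2, 1
Ranks of variable 2: 5, 3, 4, 2, 1
d = r₁ − r₂: -1, 2, -1, 0, 0
d²: 1, 4, 1, 0, 0; Σd² = 6
ρ = 1 − 6·6/(5·24) = 1 − 36/120 = 0.700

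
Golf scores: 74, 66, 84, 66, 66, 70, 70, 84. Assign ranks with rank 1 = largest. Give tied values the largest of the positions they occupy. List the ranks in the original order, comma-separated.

Sorted (descending): 84, 84, 74, 70, 70, 66, 66, 66
The 2 values of 84 occupy positions 1–2 → each gets rank 2.
The 2 values of 70 occupy positions 4–5 → each gets rank 5.
The 3 values of 66 occupy positions 6–8 → each gets rank 8.

3, 8, 2, 8, 8, 5, 5, 2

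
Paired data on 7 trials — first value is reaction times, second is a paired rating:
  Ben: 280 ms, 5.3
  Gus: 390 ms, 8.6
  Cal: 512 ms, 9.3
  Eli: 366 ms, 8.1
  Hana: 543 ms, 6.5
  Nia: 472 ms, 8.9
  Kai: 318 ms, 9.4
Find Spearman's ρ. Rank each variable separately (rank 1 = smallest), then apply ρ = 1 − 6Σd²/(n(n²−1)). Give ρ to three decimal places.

Ranks of variable 1: 1, 4, 6, 3, 7, 5, 2
Ranks of variable 2: 1, 4, 6, 3, 2, 5, 7
d = r₁ − r₂: 0, 0, 0, 0, 5, 0, -5
d²: 0, 0, 0, 0, 25, 0, 25; Σd² = 50
ρ = 1 − 6·50/(7·48) = 1 − 300/336 = 0.107

0.107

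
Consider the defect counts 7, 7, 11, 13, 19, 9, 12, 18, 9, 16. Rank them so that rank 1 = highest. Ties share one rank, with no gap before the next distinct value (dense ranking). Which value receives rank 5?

12

Sorted (descending): 19, 18, 16, 13, 12, 11, 9, 9, 7, 7
The 2 values of 9 share dense rank 7.
The 2 values of 7 share dense rank 8.
Remaining distinct values take the next consecutive integers.
Rank 5 → value 12.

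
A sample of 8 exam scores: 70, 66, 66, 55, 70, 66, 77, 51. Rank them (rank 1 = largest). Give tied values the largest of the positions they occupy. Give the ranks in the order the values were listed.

Sorted (descending): 77, 70, 70, 66, 66, 66, 55, 51
The 2 values of 70 occupy positions 2–3 → each gets rank 3.
The 3 values of 66 occupy positions 4–6 → each gets rank 6.

3, 6, 6, 7, 3, 6, 1, 8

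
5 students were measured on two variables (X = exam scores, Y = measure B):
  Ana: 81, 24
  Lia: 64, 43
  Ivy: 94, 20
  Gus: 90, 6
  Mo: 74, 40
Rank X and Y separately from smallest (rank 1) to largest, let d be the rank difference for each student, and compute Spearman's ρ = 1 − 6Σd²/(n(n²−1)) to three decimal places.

-0.900

Ranks of variable 1: 3, 1, 5, 4, 2
Ranks of variable 2: 3, 5, 2, 1, 4
d = r₁ − r₂: 0, -4, 3, 3, -2
d²: 0, 16, 9, 9, 4; Σd² = 38
ρ = 1 − 6·38/(5·24) = 1 − 228/120 = -0.900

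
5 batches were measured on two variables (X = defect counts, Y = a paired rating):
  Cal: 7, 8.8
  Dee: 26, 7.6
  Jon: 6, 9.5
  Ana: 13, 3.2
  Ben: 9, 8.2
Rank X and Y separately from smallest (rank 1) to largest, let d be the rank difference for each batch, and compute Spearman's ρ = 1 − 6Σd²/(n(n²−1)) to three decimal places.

Ranks of variable 1: 2, 5, 1, 4, 3
Ranks of variable 2: 4, 2, 5, 1, 3
d = r₁ − r₂: -2, 3, -4, 3, 0
d²: 4, 9, 16, 9, 0; Σd² = 38
ρ = 1 − 6·38/(5·24) = 1 − 228/120 = -0.900

-0.900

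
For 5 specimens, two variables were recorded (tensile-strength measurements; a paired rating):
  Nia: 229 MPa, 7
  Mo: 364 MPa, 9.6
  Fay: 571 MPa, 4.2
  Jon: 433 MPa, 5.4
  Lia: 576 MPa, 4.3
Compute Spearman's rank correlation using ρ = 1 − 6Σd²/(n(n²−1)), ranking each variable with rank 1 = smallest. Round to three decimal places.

-0.800

Ranks of variable 1: 1, 2, 4, 3, 5
Ranks of variable 2: 4, 5, 1, 3, 2
d = r₁ − r₂: -3, -3, 3, 0, 3
d²: 9, 9, 9, 0, 9; Σd² = 36
ρ = 1 − 6·36/(5·24) = 1 − 216/120 = -0.800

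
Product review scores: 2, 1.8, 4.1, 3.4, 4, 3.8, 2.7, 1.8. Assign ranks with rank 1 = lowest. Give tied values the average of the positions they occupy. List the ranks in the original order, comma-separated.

Sorted (ascending): 1.8, 1.8, 2, 2.7, 3.4, 3.8, 4, 4.1
The 2 values of 1.8 occupy positions 1–2 → average rank (1+2)/2 = 1.5.

3, 1.5, 8, 5, 7, 6, 4, 1.5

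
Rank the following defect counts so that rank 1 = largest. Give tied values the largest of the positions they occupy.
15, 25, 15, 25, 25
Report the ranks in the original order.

Sorted (descending): 25, 25, 25, 15, 15
The 3 values of 25 occupy positions 1–3 → each gets rank 3.
The 2 values of 15 occupy positions 4–5 → each gets rank 5.

5, 3, 5, 3, 3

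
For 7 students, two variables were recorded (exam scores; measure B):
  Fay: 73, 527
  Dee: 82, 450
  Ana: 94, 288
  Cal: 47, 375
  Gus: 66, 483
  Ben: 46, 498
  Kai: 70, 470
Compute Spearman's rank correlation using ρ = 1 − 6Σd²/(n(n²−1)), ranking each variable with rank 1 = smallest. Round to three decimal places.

Ranks of variable 1: 5, 6, 7, 2, 3, 1, 4
Ranks of variable 2: 7, 3, 1, 2, 5, 6, 4
d = r₁ − r₂: -2, 3, 6, 0, -2, -5, 0
d²: 4, 9, 36, 0, 4, 25, 0; Σd² = 78
ρ = 1 − 6·78/(7·48) = 1 − 468/336 = -0.393

-0.393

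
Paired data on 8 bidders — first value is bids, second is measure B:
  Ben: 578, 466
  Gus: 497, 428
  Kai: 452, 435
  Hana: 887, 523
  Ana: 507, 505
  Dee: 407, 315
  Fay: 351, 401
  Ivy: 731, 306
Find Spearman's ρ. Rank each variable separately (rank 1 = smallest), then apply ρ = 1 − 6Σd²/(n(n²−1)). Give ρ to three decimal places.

0.429

Ranks of variable 1: 6, 4, 3, 8, 5, 2, 1, 7
Ranks of variable 2: 6, 4, 5, 8, 7, 2, 3, 1
d = r₁ − r₂: 0, 0, -2, 0, -2, 0, -2, 6
d²: 0, 0, 4, 0, 4, 0, 4, 36; Σd² = 48
ρ = 1 − 6·48/(8·63) = 1 − 288/504 = 0.429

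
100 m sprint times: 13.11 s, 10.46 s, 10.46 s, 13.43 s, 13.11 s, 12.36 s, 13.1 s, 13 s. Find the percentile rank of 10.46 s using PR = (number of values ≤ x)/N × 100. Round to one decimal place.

25.0

N = 8.
Strictly below 10.46: 0. Equal to 10.46: 2.
PR = 2/8 × 100 = 25.0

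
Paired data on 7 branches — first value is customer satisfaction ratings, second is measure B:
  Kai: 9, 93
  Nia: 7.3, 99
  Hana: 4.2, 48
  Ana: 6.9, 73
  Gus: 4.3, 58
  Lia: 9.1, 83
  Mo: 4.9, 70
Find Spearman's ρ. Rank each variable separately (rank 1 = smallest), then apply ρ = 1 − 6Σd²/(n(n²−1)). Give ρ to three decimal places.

0.857

Ranks of variable 1: 6, 5, 1, 4, 2, 7, 3
Ranks of variable 2: 6, 7, 1, 4, 2, 5, 3
d = r₁ − r₂: 0, -2, 0, 0, 0, 2, 0
d²: 0, 4, 0, 0, 0, 4, 0; Σd² = 8
ρ = 1 − 6·8/(7·48) = 1 − 48/336 = 0.857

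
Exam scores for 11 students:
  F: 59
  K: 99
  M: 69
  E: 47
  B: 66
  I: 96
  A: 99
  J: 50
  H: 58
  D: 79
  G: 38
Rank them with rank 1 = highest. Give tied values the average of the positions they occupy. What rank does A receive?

1.5

Sorted (descending): 99, 99, 96, 79, 69, 66, 59, 58, 50, 47, 38
The 2 values of 99 occupy positions 1–2 → average rank (1+2)/2 = 1.5.
A has value 99 → rank 1.5.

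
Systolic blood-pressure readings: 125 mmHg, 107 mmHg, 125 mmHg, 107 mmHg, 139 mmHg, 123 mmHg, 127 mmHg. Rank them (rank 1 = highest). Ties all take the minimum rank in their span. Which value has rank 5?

123

Sorted (descending): 139, 127, 125, 125, 123, 107, 107
The 2 values of 125 occupy positions 3–4 → each gets rank 3.
The 2 values of 107 occupy positions 6–7 → each gets rank 6.
Rank 5 → value 123.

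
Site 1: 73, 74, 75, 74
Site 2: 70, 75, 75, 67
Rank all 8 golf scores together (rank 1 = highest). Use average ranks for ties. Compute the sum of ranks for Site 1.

17

Sorted (descending): 75, 75, 75, 74, 74, 73, 70, 67
The 3 values of 75 occupy positions 1–3 → average rank 2.
The 2 values of 74 occupy positions 4–5 → average rank (4+5)/2 = 4.5.
Site 1 values → pooled ranks: 73→6, 74→4.5, 75→2, 74→4.5
Rank sum = 6 + 4.5 + 2 + 4.5 = 17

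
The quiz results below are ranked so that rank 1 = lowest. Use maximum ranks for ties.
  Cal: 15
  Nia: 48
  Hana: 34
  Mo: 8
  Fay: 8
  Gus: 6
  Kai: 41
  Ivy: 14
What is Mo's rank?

Sorted (ascending): 6, 8, 8, 14, 15, 34, 41, 48
The 2 values of 8 occupy positions 2–3 → each gets rank 3.
Mo has value 8 → rank 3.

3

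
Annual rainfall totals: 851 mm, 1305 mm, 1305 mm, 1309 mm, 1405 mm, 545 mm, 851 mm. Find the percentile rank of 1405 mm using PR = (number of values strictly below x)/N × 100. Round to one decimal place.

85.7

N = 7.
Strictly below 1405: 6. Equal to 1405: 1.
PR = 6/7 × 100 = 85.7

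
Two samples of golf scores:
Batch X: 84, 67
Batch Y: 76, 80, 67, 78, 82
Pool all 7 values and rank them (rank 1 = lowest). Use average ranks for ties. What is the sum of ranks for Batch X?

Sorted (ascending): 67, 67, 76, 78, 80, 82, 84
The 2 values of 67 occupy positions 1–2 → average rank (1+2)/2 = 1.5.
Batch X values → pooled ranks: 84→7, 67→1.5
Rank sum = 7 + 1.5 = 8.5

8.5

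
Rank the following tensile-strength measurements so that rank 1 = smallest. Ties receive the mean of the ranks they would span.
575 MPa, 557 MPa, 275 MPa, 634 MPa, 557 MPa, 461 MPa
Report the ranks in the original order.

Sorted (ascending): 275, 461, 557, 557, 575, 634
The 2 values of 557 occupy positions 3–4 → average rank (3+4)/2 = 3.5.

5, 3.5, 1, 6, 3.5, 2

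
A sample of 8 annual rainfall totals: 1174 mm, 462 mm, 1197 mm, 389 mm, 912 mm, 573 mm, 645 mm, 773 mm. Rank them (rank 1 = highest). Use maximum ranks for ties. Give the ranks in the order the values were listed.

2, 7, 1, 8, 3, 6, 5, 4

Sorted (descending): 1197, 1174, 912, 773, 645, 573, 462, 389
No ties — each value takes its position as its rank.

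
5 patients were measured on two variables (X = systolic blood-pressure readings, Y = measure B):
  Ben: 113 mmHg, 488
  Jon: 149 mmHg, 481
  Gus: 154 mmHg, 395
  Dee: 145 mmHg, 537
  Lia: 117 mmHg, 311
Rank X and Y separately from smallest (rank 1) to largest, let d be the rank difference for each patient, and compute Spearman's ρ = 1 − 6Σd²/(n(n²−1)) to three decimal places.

-0.200

Ranks of variable 1: 1, 4, 5, 3, 2
Ranks of variable 2: 4, 3, 2, 5, 1
d = r₁ − r₂: -3, 1, 3, -2, 1
d²: 9, 1, 9, 4, 1; Σd² = 24
ρ = 1 − 6·24/(5·24) = 1 − 144/120 = -0.200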